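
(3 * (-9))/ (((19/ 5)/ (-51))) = 6885/ 19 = 362.37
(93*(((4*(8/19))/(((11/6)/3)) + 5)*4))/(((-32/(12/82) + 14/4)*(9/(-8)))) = 3216064/269819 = 11.92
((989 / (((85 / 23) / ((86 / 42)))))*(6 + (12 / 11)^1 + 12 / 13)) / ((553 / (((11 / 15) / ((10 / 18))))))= 1120926666 / 106936375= 10.48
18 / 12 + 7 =17 / 2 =8.50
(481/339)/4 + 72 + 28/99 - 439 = -16393987/44748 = -366.36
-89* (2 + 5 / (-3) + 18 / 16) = -3115 / 24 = -129.79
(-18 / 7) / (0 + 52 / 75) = -675 / 182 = -3.71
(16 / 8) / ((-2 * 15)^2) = 1 / 450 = 0.00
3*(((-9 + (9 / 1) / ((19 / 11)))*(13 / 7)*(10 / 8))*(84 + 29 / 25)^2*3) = -9545741946 / 16625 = -574179.97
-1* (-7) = 7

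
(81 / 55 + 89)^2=24760576 / 3025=8185.31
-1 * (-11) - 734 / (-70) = 752 / 35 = 21.49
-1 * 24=-24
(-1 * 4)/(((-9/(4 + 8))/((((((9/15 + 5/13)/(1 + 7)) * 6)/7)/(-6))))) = -128/1365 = -0.09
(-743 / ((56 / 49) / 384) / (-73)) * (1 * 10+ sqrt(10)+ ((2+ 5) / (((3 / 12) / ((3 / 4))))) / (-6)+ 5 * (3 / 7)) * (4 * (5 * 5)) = 24964800 * sqrt(10) / 73+ 215767200 / 73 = 4037162.05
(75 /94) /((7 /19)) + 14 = 10637 /658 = 16.17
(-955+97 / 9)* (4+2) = -16996 / 3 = -5665.33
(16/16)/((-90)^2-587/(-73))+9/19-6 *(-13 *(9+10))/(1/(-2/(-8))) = 8343833813/22491706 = 370.97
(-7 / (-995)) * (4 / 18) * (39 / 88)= 91 / 131340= 0.00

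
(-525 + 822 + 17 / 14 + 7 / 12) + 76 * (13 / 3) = 52763 / 84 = 628.13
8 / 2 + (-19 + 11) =-4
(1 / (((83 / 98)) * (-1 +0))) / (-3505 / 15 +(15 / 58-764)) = 0.00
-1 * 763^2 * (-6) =3493014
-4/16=-1/4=-0.25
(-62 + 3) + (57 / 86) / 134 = -679859 / 11524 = -59.00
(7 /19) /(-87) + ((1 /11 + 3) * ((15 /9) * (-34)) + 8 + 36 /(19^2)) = -19238005 /115159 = -167.06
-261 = -261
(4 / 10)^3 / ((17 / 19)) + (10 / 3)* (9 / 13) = 65726 / 27625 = 2.38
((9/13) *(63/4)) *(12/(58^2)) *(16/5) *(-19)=-129276/54665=-2.36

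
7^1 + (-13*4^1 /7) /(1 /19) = -939 /7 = -134.14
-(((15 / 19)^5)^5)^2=-63762150021404958690340780691485633724369108676910400390625 / 8663234049605954426644038200675212212900743262211018069459689001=-0.00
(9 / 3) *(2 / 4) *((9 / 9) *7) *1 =10.50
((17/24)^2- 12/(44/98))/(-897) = 166165/5683392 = 0.03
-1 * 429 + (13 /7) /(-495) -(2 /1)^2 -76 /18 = -168332 /385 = -437.23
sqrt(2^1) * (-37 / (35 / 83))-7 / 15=-3071 * sqrt(2) / 35-7 / 15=-124.55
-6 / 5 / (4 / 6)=-9 / 5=-1.80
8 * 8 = 64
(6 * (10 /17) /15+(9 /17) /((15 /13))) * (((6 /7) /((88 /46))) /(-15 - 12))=-1357 /117810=-0.01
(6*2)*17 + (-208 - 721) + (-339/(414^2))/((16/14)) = -725.00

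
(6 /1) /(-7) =-6 /7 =-0.86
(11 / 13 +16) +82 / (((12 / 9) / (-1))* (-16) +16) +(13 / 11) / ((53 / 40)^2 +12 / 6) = 931472837 / 48120072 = 19.36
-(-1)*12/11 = 12/11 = 1.09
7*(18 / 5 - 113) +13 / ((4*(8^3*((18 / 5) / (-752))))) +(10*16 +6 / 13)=-90854063 / 149760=-606.66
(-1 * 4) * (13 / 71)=-52 / 71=-0.73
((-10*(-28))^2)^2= 6146560000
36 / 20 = 9 / 5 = 1.80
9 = 9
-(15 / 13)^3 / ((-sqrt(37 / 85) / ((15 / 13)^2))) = 759375 * sqrt(3145) / 13737841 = 3.10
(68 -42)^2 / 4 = 169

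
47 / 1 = 47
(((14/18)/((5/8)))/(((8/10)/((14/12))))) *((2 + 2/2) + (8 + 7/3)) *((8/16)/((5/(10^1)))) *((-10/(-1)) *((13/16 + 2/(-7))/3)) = 10325/243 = 42.49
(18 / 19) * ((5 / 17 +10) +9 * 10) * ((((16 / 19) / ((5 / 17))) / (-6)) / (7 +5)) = -3.78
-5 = -5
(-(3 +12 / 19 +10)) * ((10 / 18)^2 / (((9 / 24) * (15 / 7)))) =-72520 / 13851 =-5.24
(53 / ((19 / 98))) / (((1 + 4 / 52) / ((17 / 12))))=81991 / 228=359.61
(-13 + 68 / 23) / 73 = -231 / 1679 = -0.14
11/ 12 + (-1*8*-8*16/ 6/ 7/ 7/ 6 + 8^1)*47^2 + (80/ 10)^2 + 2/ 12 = 33550231/ 1764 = 19019.41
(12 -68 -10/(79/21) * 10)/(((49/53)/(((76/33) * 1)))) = -3754096/18249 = -205.72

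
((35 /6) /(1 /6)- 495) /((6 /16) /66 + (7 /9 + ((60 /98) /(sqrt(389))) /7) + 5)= -305487703353349440 /3840814675342181 + 11876365670400 * sqrt(389) /3840814675342181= -79.48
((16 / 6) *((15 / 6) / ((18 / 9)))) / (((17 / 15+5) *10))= 5 / 92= 0.05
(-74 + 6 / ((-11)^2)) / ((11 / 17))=-152116 / 1331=-114.29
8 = 8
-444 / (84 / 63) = -333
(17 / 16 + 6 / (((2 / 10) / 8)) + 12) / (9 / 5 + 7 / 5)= 20245 / 256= 79.08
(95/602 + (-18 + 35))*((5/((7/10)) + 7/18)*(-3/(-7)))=3267407/58996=55.38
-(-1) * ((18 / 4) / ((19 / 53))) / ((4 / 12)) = 1431 / 38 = 37.66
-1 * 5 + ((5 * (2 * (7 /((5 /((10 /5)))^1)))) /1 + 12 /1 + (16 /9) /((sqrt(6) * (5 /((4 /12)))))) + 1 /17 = 8 * sqrt(6) /405 + 596 /17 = 35.11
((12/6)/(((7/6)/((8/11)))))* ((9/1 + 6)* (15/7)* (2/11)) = 43200/5929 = 7.29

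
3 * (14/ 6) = 7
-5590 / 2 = -2795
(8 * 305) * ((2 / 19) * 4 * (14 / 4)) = 68320 / 19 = 3595.79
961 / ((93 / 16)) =496 / 3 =165.33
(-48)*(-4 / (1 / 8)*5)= 7680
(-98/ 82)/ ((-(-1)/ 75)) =-3675/ 41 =-89.63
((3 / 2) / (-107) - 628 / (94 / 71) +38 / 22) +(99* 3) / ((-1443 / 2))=-25173648849 / 53216878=-473.04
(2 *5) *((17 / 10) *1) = 17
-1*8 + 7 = -1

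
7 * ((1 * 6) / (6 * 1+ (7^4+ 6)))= 42 / 2413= 0.02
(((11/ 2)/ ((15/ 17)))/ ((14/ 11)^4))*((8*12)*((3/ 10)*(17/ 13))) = 139631217/ 1560650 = 89.47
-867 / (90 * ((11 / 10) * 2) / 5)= -1445 / 66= -21.89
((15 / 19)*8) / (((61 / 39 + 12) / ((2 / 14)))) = 4680 / 70357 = 0.07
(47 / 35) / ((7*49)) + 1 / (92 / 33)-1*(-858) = 948027169 / 1104460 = 858.36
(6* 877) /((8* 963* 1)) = 877 /1284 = 0.68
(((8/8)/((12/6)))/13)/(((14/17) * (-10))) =-17/3640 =-0.00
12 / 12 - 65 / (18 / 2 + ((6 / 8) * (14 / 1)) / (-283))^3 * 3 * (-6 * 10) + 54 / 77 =20050587021403 / 1116973327701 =17.95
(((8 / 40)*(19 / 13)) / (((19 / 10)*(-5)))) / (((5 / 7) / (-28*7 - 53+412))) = -7.02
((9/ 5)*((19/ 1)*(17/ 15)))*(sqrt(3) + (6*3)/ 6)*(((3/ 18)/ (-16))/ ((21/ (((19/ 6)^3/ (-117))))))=2215457*sqrt(3)/ 424569600 + 2215457/ 141523200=0.02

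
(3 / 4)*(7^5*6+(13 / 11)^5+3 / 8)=389787279099 / 5153632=75633.51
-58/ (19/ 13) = -754/ 19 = -39.68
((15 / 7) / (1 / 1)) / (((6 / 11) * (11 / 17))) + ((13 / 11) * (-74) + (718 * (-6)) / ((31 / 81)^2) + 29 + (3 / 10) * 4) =-21801760731 / 739970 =-29463.03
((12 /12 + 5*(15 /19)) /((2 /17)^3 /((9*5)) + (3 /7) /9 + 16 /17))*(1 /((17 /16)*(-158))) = -68458320 /2296996811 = -0.03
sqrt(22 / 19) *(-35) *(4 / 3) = -140 *sqrt(418) / 57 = -50.22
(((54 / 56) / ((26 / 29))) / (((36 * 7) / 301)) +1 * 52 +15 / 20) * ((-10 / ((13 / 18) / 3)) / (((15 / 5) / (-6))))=21242115 / 4732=4489.04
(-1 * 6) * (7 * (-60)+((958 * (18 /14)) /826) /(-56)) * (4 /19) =204001893 /384503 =530.56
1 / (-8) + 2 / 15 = 1 / 120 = 0.01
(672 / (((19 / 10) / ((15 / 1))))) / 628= 25200 / 2983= 8.45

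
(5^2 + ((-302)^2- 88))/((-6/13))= -1184833/6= -197472.17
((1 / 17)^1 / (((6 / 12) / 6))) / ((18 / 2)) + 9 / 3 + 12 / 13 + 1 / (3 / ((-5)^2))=2726 / 221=12.33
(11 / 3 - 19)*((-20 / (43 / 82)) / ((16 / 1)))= 4715 / 129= 36.55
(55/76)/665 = 11/10108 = 0.00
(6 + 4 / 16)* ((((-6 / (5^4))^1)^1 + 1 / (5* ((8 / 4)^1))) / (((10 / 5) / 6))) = 339 / 200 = 1.70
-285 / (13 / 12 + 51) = -684 / 125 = -5.47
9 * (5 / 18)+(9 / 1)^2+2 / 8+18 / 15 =1699 / 20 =84.95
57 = 57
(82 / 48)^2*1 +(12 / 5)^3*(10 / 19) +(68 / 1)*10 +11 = 191846731 / 273600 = 701.19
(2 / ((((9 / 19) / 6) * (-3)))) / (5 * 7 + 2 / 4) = -0.24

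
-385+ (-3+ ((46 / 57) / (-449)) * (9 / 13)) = -43030502 / 110903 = -388.00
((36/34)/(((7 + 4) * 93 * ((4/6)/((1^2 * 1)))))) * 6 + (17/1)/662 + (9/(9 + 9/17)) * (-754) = -24594059453/34538526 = -712.08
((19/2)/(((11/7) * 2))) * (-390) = -25935/22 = -1178.86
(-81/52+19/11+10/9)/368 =6593/1894464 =0.00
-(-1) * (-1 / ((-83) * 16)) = 1 / 1328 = 0.00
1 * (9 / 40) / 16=0.01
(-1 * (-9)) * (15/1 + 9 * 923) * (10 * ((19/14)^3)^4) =414432152020543316445/14173478093824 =29239975.49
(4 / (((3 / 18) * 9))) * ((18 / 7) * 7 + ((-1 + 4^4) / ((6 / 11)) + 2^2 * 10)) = 4204 / 3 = 1401.33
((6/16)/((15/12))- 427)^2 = 18207289/100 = 182072.89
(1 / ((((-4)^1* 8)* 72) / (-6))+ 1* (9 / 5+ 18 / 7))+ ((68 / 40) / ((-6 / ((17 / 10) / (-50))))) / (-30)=110217533 / 25200000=4.37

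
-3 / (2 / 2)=-3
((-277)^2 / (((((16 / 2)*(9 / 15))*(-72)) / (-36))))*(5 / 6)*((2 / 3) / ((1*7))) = 1918225 / 3024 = 634.33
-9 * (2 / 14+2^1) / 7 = -135 / 49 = -2.76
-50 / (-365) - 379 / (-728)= 34947 / 53144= 0.66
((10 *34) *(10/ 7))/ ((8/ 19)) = 8075/ 7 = 1153.57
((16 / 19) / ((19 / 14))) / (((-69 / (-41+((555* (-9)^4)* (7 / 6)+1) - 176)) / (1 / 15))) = -105728784 / 41515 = -2546.76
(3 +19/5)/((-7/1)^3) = -34/1715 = -0.02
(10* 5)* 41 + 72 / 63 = 14358 / 7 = 2051.14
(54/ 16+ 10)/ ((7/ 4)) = 107/ 14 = 7.64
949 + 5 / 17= 16138 / 17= 949.29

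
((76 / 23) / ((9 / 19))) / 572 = 361 / 29601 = 0.01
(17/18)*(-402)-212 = -1775/3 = -591.67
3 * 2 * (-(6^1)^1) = -36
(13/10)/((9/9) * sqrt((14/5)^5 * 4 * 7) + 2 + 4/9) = -804375/1218272332 + 1805895 * sqrt(10)/304568083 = 0.02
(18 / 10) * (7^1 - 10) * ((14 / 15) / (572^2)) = -63 / 4089800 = -0.00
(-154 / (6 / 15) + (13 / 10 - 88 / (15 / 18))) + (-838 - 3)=-13303 / 10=-1330.30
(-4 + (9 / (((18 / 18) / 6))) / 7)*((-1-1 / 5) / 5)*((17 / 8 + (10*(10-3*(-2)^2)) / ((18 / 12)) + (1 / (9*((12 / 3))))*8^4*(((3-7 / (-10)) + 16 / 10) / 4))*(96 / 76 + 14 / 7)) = -20245511 / 49875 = -405.93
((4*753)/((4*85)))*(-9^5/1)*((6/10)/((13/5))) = -133391691/1105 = -120716.46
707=707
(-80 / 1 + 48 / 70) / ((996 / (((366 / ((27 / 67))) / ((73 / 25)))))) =-28363780 / 1145151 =-24.77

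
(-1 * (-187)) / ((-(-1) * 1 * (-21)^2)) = 187 / 441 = 0.42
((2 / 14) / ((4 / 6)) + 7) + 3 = 143 / 14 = 10.21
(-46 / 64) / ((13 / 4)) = -23 / 104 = -0.22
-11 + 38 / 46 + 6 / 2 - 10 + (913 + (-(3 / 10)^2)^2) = 206041863 / 230000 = 895.83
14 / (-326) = -7 / 163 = -0.04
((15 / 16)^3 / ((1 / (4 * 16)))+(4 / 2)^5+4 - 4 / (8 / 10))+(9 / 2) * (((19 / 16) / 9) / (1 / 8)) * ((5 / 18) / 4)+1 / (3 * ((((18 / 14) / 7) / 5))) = 160943 / 1728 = 93.14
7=7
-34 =-34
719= 719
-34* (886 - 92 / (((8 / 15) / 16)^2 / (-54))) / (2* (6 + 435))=-76025462 / 441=-172393.34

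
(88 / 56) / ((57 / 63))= 33 / 19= 1.74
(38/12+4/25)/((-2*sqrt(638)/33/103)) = -51397*sqrt(638)/5800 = -223.83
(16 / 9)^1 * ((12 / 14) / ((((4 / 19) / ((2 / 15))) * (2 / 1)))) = 152 / 315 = 0.48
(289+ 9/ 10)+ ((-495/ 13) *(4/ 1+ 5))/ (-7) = 308359/ 910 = 338.86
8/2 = 4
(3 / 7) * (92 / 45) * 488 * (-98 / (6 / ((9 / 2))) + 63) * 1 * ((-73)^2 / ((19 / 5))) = -119625392 / 19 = -6296073.26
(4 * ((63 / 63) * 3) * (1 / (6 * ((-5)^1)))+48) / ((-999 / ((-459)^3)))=852415326 / 185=4607650.41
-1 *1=-1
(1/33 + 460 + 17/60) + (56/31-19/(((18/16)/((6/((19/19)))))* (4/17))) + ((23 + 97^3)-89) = 18672582757/20460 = 912638.45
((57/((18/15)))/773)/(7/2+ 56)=95/91987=0.00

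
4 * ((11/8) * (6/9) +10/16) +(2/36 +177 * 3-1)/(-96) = 1115/1728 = 0.65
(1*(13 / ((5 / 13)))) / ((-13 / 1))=-13 / 5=-2.60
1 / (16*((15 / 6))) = 1 / 40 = 0.02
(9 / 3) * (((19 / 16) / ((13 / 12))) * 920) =39330 / 13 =3025.38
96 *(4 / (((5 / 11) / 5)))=4224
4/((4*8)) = 0.12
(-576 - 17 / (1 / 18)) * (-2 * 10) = 17640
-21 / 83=-0.25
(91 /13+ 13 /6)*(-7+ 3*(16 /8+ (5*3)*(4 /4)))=1210 /3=403.33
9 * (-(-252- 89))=3069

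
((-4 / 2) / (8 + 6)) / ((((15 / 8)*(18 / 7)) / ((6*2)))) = -16 / 45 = -0.36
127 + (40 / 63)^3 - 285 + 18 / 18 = -39193379 / 250047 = -156.74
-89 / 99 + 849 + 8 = 84754 / 99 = 856.10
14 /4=3.50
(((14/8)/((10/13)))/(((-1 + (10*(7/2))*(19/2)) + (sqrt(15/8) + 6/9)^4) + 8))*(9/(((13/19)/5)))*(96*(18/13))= 2419485715938816/42335694714157 -10744113881088*sqrt(30)/42335694714157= 55.76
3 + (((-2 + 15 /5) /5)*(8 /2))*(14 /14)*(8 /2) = 31 /5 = 6.20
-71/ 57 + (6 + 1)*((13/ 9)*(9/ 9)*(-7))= -12316/ 171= -72.02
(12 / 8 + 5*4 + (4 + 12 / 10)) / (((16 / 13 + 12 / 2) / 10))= 3471 / 94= 36.93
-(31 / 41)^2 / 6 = -0.10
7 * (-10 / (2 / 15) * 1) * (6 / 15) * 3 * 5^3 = -78750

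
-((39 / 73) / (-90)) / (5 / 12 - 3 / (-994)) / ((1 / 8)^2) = 827008 / 913595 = 0.91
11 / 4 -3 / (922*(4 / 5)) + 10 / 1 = 47007 / 3688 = 12.75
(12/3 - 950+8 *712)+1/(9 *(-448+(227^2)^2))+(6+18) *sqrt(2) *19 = 5394.88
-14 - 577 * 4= -2322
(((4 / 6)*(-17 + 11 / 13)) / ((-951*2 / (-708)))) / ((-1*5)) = 3304 / 4121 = 0.80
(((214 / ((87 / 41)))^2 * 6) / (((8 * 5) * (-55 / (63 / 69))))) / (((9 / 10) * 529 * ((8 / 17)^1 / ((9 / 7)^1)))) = -327178073 / 2251138340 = -0.15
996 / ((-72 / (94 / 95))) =-3901 / 285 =-13.69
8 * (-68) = -544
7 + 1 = 8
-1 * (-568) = 568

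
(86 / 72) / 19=43 / 684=0.06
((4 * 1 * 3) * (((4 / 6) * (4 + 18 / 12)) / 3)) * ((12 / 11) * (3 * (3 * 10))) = 1440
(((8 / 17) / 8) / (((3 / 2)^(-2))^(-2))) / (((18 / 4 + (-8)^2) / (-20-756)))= -0.13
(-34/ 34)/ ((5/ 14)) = -14/ 5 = -2.80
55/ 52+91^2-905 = 383607/ 52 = 7377.06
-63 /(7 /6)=-54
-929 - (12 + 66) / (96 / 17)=-15085 / 16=-942.81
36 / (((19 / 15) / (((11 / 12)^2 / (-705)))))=-121 / 3572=-0.03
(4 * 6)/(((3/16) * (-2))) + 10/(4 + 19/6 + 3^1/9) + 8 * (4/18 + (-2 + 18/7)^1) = -3548/63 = -56.32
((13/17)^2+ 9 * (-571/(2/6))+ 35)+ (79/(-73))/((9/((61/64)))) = -186914381683/12151872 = -15381.53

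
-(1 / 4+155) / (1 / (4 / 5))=-124.20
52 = 52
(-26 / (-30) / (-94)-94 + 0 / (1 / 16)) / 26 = -132553 / 36660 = -3.62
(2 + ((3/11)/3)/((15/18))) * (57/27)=2204/495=4.45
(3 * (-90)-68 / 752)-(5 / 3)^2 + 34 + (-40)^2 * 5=13131835 / 1692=7761.13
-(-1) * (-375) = -375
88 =88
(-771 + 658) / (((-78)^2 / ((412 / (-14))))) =0.55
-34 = -34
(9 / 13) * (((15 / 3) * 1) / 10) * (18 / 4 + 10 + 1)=279 / 52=5.37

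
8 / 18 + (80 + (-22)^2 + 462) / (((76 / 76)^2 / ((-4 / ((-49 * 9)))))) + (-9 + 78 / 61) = 54589 / 26901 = 2.03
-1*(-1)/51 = 1/51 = 0.02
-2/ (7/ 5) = -1.43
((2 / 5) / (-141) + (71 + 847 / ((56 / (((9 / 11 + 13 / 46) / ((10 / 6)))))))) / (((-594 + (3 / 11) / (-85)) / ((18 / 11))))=-0.22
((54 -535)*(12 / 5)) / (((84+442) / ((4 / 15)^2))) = -15392 / 98625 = -0.16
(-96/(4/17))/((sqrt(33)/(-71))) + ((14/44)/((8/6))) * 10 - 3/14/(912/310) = 54155/23408 + 9656 * sqrt(33)/11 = 5045.00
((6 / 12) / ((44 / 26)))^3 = 2197 / 85184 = 0.03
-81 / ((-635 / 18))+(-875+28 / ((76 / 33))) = -10382488 / 12065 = -860.55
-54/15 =-18/5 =-3.60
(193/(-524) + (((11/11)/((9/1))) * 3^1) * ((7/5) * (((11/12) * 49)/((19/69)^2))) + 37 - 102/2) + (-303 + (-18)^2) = 133868751/472910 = 283.07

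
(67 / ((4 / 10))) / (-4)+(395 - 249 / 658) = 928429 / 2632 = 352.75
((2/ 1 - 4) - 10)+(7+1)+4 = 0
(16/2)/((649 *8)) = 1/649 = 0.00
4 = 4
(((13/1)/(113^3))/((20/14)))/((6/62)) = 0.00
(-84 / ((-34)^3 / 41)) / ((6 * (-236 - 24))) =-287 / 5109520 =-0.00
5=5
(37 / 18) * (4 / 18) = 37 / 81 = 0.46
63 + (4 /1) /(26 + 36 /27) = 2589 /41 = 63.15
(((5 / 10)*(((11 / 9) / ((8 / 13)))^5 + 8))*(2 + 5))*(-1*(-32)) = 526935149993 / 120932352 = 4357.27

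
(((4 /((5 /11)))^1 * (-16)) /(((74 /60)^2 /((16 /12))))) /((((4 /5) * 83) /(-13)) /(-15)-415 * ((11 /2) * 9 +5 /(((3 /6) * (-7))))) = 2306304000 /372789620513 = 0.01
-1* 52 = -52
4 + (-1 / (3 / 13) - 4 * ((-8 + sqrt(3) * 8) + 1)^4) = -8840.21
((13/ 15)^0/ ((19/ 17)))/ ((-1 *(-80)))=17/ 1520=0.01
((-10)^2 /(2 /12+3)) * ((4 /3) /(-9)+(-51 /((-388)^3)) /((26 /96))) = -4.68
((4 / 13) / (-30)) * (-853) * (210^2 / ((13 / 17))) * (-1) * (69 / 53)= -5883345720 / 8957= -656843.33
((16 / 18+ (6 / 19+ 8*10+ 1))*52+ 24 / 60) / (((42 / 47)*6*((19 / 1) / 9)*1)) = 12270901 / 32490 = 377.68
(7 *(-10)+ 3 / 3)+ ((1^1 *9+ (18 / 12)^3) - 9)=-525 / 8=-65.62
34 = 34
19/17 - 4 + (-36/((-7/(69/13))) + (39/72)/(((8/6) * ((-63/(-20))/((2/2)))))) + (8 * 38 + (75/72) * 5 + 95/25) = 93994633/278460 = 337.55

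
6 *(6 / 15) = 2.40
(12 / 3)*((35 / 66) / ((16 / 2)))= 35 / 132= 0.27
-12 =-12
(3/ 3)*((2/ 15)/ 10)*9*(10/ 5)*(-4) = -24/ 25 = -0.96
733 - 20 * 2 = 693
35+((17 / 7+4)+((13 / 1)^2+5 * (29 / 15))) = 220.10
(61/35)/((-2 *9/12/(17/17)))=-122/105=-1.16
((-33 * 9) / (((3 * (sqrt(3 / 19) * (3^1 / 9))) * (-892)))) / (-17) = -99 * sqrt(57) / 15164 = -0.05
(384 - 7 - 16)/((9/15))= 1805/3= 601.67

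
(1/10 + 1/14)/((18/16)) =16/105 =0.15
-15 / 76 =-0.20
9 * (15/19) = 7.11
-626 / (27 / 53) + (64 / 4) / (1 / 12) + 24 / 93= -867598 / 837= -1036.56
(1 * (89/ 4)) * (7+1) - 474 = -296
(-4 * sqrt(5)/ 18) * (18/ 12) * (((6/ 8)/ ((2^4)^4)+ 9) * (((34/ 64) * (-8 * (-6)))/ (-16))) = 40108083 * sqrt(5)/ 8388608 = 10.69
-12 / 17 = -0.71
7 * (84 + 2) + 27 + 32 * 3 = 725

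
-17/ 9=-1.89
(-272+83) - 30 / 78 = -2462 / 13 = -189.38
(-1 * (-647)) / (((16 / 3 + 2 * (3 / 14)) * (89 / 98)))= 1331526 / 10769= 123.64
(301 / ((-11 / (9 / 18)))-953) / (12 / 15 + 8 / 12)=-319005 / 484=-659.10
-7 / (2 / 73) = -511 / 2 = -255.50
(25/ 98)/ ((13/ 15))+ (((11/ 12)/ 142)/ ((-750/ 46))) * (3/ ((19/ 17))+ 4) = 2255970053/ 7733817000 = 0.29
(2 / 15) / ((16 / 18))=3 / 20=0.15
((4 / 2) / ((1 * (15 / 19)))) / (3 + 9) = 19 / 90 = 0.21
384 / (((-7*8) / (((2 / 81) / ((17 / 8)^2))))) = -2048 / 54621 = -0.04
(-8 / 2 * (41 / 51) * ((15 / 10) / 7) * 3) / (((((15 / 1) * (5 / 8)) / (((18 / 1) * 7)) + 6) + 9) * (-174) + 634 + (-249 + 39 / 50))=16400 / 17748187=0.00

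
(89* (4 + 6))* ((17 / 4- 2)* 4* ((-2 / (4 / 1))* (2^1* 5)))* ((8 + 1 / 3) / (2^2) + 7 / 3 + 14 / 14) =-216937.50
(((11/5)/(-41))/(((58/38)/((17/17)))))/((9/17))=-3553/53505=-0.07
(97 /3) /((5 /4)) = 388 /15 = 25.87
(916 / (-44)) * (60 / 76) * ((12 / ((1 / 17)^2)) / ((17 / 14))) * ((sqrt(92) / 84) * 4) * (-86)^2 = -6910230720 * sqrt(23) / 209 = -158566039.81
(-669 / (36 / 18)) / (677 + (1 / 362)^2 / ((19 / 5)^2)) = -5274717566 / 10675586831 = -0.49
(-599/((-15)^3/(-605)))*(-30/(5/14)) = 2029412/225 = 9019.61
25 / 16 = 1.56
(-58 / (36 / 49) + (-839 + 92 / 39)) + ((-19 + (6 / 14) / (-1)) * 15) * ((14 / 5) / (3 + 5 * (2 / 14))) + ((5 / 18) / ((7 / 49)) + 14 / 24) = -4531 / 4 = -1132.75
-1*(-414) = 414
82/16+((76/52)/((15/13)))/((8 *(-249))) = 5.12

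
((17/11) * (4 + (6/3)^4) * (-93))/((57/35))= -368900/209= -1765.07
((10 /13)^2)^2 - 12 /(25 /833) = -285245756 /714025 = -399.49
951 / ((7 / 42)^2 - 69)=-13.79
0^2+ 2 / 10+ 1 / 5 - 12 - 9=-103 / 5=-20.60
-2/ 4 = -1/ 2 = -0.50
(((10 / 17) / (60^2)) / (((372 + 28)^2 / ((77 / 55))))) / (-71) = -0.00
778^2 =605284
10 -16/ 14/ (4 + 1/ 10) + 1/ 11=30977/ 3157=9.81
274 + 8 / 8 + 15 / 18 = 1655 / 6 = 275.83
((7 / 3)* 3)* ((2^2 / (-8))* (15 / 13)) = -105 / 26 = -4.04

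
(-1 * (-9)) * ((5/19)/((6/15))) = 225/38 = 5.92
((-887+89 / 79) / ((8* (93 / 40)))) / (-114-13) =116640 / 311023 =0.38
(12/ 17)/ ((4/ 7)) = 21/ 17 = 1.24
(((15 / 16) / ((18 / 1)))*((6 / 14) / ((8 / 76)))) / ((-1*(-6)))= 0.04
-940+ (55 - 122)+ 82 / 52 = -26141 / 26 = -1005.42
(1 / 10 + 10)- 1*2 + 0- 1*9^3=-7209 / 10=-720.90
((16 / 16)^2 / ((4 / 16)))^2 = 16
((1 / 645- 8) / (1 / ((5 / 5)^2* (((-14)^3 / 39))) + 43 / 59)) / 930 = -417610732 / 34698623175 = -0.01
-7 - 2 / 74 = -260 / 37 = -7.03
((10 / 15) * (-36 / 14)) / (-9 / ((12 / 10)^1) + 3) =8 / 21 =0.38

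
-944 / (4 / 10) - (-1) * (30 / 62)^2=-2267735 / 961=-2359.77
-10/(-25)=2/5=0.40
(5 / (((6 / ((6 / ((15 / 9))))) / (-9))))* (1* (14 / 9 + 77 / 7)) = -339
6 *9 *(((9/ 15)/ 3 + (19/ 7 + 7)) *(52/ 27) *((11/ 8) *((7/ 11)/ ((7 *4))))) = 4511/ 140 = 32.22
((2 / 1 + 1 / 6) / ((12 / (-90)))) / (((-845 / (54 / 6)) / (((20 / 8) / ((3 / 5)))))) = 75 / 104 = 0.72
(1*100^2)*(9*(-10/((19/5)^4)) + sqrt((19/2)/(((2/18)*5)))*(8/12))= 23251.83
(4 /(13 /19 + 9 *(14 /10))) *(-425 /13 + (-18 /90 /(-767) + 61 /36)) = -81311051 /8711586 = -9.33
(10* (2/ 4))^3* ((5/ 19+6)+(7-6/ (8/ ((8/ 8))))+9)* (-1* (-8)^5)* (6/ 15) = 669696000/ 19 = 35247157.89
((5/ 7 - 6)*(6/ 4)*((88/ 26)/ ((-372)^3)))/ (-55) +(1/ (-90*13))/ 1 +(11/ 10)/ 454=1389682169/ 886165469280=0.00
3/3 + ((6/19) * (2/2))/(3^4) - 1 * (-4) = 2567/513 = 5.00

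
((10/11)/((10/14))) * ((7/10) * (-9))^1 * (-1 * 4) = 1764/55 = 32.07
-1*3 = -3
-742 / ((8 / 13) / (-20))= 24115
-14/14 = -1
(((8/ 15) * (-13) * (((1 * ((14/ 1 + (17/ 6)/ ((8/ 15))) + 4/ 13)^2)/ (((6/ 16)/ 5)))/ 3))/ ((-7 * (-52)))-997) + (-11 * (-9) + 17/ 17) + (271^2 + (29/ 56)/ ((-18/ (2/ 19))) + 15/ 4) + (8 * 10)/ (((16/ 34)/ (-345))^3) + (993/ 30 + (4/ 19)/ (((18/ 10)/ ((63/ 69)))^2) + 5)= -1619201286506987596849/ 51366238560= -31522675825.59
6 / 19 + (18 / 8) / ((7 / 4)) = 213 / 133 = 1.60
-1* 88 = -88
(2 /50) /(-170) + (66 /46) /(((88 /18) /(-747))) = -42859171 /195500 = -219.23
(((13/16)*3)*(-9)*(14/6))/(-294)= 39/224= 0.17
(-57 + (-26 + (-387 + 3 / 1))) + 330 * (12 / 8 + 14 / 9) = 1624 / 3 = 541.33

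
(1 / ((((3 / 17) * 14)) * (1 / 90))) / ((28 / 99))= 25245 / 196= 128.80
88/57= 1.54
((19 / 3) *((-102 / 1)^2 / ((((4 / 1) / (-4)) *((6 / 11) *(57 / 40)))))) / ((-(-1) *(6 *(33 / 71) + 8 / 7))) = -63198520 / 2931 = -21562.10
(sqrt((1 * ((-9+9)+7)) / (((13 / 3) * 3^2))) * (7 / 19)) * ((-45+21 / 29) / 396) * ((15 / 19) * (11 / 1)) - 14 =-14 - 3745 * sqrt(273) / 408291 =-14.15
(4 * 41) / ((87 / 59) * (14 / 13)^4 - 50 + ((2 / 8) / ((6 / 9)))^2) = -17686799104 / 5163250621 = -3.43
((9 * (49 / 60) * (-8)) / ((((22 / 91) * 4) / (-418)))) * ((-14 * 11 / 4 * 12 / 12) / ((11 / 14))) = -12453987 / 10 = -1245398.70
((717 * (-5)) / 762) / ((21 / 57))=-12.77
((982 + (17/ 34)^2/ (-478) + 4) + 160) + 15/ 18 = 6578233/ 5736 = 1146.83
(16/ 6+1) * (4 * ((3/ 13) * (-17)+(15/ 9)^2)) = -5896/ 351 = -16.80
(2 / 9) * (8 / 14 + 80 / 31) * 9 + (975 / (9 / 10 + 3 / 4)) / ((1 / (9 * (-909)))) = -4834220.97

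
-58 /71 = -0.82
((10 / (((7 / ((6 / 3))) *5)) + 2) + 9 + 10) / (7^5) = 151 / 117649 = 0.00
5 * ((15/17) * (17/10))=15/2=7.50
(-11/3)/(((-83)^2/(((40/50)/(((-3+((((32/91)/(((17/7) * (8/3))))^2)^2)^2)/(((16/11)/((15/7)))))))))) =2549272161796884142528/26460506132743441793679675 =0.00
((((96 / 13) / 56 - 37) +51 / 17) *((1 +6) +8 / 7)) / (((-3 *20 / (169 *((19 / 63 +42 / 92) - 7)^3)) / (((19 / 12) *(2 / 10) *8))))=-1861097103441461639 / 3888880972200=-478568.80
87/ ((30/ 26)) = 377/ 5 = 75.40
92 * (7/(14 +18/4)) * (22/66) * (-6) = -2576/37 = -69.62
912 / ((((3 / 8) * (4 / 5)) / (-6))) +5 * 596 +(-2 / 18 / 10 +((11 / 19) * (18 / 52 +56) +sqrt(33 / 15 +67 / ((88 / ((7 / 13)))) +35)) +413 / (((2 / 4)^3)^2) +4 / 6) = sqrt(307634470) / 2860 +124546654 / 11115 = 11211.41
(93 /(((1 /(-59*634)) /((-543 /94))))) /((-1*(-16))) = 944482797 /752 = 1255961.17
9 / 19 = 0.47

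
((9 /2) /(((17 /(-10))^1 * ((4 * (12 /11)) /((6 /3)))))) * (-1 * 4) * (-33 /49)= -5445 /1666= -3.27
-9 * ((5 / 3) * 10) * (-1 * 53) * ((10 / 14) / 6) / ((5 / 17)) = 22525 / 7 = 3217.86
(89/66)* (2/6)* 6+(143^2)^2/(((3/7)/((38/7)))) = 5296713615.36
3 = 3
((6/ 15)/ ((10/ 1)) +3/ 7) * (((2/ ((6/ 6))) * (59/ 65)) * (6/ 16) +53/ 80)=57277/ 91000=0.63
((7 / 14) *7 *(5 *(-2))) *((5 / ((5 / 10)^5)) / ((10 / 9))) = -5040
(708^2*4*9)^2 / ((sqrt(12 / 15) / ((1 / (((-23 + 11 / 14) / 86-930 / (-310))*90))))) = 10890856066535424*sqrt(5) / 16505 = 1475473765400.74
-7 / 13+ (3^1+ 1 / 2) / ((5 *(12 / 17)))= 707 / 1560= 0.45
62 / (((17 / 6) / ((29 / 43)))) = 10788 / 731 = 14.76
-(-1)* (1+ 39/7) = 6.57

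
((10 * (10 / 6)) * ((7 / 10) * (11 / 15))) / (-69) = -77 / 621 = -0.12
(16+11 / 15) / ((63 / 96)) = 8032 / 315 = 25.50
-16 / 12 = -1.33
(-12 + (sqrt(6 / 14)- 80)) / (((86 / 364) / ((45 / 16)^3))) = -190724625 / 22016 + 1184625 * sqrt(21) / 88064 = -8601.36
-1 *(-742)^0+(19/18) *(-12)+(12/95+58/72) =-43553/3420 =-12.73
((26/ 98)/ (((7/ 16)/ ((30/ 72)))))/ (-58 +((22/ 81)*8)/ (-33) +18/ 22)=-0.00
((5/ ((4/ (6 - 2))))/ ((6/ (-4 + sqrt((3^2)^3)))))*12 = 230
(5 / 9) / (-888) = -5 / 7992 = -0.00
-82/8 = -41/4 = -10.25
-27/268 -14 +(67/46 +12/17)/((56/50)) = -17853821/1467032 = -12.17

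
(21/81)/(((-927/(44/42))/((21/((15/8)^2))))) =-9856/5631525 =-0.00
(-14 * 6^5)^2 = 11851370496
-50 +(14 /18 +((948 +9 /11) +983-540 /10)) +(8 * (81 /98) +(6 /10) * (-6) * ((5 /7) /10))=44506738 /24255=1834.95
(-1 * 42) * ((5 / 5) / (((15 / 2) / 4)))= -112 / 5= -22.40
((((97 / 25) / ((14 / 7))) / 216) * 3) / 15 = 97 / 54000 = 0.00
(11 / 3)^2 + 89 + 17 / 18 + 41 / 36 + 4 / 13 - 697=-277133 / 468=-592.16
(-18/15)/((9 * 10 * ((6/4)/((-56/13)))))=112/2925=0.04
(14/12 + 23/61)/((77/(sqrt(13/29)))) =565 * sqrt(377)/817278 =0.01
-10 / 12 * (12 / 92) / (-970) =1 / 8924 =0.00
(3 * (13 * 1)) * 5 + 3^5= 438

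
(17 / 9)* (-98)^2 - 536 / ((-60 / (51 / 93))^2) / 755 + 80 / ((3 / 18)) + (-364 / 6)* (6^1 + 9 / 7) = 5935402658137 / 326499750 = 18178.89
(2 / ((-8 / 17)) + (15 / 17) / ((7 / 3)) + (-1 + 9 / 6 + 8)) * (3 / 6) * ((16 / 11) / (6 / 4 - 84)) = -8812 / 215985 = -0.04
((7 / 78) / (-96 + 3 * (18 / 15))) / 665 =-1 / 684684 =-0.00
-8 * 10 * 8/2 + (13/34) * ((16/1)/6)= -16268/51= -318.98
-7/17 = -0.41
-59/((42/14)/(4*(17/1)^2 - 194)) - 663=-19582.33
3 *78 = 234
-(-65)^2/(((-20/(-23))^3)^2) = -9772.68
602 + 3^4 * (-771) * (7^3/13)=-1647143.62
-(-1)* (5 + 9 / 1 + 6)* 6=120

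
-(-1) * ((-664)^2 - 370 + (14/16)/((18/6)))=10572631/24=440526.29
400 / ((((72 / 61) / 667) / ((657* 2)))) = 297015100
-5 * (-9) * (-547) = -24615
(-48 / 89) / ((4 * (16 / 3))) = -0.03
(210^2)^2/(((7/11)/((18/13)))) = 55010340000/13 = 4231564615.38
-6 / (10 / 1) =-3 / 5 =-0.60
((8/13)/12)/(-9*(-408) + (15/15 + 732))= 2/171795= 0.00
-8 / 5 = -1.60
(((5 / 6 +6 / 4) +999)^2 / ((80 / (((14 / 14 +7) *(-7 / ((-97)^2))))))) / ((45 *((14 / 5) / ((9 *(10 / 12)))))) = -1128002 / 254043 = -4.44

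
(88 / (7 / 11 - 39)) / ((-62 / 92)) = 22264 / 6541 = 3.40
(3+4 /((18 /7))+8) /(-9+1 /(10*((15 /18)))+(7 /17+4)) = -48025 /17091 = -2.81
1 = 1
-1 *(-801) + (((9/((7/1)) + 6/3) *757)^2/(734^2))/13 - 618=183.88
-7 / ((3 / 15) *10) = -7 / 2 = -3.50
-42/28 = -3/2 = -1.50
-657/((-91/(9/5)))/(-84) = -1971/12740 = -0.15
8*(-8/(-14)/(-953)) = -0.00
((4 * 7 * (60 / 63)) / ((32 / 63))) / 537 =0.10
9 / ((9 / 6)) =6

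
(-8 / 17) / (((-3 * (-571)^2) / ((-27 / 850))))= -36 / 2355646225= -0.00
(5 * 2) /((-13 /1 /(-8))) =80 /13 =6.15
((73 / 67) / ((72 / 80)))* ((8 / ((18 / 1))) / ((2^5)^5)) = 0.00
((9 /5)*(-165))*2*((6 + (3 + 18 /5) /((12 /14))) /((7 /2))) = -81378 /35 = -2325.09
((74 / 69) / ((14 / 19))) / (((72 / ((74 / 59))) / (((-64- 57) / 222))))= -85063 / 6155352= -0.01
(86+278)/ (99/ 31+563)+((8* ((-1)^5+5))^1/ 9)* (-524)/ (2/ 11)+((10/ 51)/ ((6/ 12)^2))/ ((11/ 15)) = -75662310401/ 7385004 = -10245.40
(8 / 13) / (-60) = -2 / 195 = -0.01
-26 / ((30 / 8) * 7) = -104 / 105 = -0.99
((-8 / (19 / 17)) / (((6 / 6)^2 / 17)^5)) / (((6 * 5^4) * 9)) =-96550276 / 320625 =-301.13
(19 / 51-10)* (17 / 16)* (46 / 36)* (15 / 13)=-56465 / 3744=-15.08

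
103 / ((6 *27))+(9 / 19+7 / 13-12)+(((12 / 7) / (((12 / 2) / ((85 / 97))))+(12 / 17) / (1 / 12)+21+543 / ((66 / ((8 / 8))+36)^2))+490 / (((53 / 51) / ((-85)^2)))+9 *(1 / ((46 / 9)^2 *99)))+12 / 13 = 4124816642338918116203 / 1210803913438119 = 3406676.01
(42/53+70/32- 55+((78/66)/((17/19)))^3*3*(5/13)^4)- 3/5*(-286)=43156031206141/360440869360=119.73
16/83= 0.19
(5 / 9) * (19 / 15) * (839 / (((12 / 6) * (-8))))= -15941 / 432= -36.90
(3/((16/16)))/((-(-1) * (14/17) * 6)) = 17/28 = 0.61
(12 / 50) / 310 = 3 / 3875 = 0.00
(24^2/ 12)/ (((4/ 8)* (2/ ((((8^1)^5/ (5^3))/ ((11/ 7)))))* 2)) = 5505024/ 1375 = 4003.65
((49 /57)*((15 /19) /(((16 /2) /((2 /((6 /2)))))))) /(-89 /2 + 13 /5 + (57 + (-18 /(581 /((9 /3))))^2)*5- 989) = -413512225 /5453385200034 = -0.00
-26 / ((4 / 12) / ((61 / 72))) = -793 / 12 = -66.08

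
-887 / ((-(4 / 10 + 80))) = 4435 / 402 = 11.03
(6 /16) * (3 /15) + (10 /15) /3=107 /360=0.30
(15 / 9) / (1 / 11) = 18.33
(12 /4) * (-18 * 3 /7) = -162 /7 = -23.14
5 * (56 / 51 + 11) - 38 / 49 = 149227 / 2499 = 59.71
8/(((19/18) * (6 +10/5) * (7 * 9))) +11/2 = 1467/266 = 5.52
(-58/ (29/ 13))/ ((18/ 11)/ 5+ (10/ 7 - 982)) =5005/ 188697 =0.03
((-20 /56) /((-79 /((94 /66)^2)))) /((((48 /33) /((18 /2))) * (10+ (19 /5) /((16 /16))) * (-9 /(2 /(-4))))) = 55225 /241762752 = 0.00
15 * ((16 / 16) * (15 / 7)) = 225 / 7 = 32.14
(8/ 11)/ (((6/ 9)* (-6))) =-2/ 11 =-0.18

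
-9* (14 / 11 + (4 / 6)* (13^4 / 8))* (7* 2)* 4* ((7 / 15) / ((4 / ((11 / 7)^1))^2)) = -3457729 / 40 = -86443.22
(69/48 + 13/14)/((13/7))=1.27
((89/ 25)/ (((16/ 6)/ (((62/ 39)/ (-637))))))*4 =-2759/ 207025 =-0.01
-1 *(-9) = 9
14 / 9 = 1.56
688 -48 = 640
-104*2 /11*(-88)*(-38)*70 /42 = -316160 /3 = -105386.67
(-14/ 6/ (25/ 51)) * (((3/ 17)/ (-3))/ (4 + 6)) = 7/ 250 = 0.03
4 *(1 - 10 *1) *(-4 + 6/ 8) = 117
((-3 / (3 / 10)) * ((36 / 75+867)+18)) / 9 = -983.87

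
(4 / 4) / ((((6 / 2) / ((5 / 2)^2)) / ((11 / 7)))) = 275 / 84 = 3.27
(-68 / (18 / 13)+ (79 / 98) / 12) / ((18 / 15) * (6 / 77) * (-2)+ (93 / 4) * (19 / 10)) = -9516485 / 8535429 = -1.11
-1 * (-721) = 721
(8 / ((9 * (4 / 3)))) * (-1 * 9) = -6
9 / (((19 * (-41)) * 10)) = -9 / 7790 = -0.00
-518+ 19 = -499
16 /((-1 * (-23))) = 16 /23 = 0.70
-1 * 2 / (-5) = 2 / 5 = 0.40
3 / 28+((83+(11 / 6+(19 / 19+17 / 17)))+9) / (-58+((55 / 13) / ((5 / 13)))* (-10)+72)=-3593 / 4032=-0.89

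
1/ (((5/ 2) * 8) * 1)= 1/ 20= 0.05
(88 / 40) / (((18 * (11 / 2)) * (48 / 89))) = 89 / 2160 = 0.04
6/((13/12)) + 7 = 163/13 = 12.54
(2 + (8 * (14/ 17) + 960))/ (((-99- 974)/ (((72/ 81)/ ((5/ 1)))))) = -131728/ 820845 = -0.16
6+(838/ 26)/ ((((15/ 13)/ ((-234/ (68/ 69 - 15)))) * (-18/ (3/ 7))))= -172773/ 33845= -5.10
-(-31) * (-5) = -155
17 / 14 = 1.21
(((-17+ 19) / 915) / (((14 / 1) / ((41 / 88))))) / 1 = 41 / 563640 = 0.00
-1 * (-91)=91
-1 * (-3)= 3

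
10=10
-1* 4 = -4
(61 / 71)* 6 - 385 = -26969 / 71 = -379.85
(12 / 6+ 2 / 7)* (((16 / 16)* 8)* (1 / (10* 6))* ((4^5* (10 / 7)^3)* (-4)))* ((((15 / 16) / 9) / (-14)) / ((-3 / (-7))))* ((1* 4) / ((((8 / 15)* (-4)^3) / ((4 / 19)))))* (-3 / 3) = 640000 / 410571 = 1.56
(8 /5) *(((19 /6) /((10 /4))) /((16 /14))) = 1.77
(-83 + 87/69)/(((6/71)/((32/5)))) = -427136/69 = -6190.38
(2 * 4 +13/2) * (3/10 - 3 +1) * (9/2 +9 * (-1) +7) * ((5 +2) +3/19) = -8381/19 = -441.11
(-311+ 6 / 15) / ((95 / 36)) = -55908 / 475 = -117.70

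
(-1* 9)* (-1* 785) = 7065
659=659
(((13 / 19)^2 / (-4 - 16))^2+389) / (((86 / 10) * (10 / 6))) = 60833928483 / 2241521200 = 27.14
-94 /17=-5.53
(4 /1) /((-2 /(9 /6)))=-3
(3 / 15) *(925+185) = 222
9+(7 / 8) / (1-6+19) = 145 / 16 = 9.06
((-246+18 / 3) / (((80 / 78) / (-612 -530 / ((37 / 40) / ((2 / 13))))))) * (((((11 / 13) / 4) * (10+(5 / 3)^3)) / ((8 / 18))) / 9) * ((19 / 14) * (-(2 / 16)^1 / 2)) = -6950553115 / 646464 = -10751.65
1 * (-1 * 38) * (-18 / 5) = 136.80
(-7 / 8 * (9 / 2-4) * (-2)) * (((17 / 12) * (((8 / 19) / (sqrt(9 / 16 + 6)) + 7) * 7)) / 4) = 119 * sqrt(105) / 3420 + 5831 / 384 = 15.54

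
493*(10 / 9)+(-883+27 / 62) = -186811 / 558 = -334.79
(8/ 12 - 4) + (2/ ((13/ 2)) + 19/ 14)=-911/ 546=-1.67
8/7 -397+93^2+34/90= 2599859/315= 8253.52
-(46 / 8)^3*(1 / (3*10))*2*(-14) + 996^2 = 476252849 / 480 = 992193.44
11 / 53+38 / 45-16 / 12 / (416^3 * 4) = 180626160869 / 171699240960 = 1.05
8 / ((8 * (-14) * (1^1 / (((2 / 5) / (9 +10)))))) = -0.00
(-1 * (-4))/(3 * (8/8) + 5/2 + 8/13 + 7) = 104/341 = 0.30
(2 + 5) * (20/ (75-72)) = 140/ 3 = 46.67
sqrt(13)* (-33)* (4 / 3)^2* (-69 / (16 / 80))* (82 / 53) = 1659680* sqrt(13) / 53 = 112906.82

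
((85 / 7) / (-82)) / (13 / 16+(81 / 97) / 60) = -329800 / 1840531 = -0.18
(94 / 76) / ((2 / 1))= 47 / 76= 0.62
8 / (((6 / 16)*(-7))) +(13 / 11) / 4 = -2543 / 924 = -2.75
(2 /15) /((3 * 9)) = 2 /405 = 0.00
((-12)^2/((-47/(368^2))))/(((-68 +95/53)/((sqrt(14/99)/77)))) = 344518656 * sqrt(154)/139689781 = 30.61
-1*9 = -9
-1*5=-5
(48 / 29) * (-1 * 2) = -96 / 29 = -3.31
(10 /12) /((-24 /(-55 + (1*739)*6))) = -21895 /144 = -152.05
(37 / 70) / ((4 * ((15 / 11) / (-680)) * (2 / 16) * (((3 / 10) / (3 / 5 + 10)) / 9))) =-5867312 / 35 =-167637.49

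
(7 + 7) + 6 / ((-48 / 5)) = 13.38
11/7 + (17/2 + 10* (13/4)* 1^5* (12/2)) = 2871/14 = 205.07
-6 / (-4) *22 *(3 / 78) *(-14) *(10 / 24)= -385 / 52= -7.40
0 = 0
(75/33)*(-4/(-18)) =50/99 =0.51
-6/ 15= -2/ 5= -0.40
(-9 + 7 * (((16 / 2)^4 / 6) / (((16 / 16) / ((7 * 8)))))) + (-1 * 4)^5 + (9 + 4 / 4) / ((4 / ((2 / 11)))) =8796902 / 33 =266572.79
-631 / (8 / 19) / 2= -11989 / 16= -749.31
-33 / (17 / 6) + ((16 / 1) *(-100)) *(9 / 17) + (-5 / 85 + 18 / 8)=-58243 / 68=-856.51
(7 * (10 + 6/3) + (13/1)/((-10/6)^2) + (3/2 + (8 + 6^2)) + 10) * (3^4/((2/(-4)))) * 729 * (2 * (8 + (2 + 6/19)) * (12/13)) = -2002418669664/6175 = -324278327.07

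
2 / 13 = 0.15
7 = 7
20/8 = 5/2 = 2.50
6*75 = 450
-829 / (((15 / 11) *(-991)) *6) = 9119 / 89190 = 0.10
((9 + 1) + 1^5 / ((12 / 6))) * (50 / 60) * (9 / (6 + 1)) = 45 / 4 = 11.25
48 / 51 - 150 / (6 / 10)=-4234 / 17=-249.06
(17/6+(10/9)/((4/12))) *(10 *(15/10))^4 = 624375/2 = 312187.50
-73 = -73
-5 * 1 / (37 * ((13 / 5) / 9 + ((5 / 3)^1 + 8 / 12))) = -225 / 4366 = -0.05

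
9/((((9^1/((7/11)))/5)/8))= 280/11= 25.45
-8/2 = -4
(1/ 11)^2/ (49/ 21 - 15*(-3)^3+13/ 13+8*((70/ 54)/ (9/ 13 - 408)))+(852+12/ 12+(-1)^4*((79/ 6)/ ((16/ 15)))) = 39117536635393/ 45204620384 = 865.34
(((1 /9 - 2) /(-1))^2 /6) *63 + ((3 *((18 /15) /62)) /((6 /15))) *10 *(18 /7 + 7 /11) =5429111 /128898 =42.12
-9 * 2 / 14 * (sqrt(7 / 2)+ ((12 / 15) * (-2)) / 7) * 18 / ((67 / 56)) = 10368 / 2345- 648 * sqrt(14) / 67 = -31.77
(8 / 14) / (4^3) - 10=-1119 / 112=-9.99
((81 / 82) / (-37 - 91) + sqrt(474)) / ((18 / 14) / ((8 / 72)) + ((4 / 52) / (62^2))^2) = 1.88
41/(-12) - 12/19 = -923/228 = -4.05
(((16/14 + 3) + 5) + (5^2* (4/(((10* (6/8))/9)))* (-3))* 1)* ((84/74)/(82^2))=-3684/62197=-0.06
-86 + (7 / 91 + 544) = 5955 / 13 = 458.08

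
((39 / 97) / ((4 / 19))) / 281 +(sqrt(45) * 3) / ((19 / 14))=741 / 109028 +126 * sqrt(5) / 19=14.84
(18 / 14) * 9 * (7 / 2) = 81 / 2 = 40.50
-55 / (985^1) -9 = -1784 / 197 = -9.06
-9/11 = -0.82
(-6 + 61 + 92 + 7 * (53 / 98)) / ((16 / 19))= 40109 / 224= 179.06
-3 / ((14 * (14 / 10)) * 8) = -15 / 784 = -0.02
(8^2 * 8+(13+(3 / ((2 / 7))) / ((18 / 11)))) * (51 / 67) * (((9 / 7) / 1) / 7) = 139383 / 1876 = 74.30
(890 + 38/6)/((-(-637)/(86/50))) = 2.42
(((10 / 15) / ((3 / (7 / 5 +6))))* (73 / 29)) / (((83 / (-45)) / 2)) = -10804 / 2407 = -4.49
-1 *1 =-1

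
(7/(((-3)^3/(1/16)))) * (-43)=301/432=0.70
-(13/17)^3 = -2197/4913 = -0.45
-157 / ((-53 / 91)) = 14287 / 53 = 269.57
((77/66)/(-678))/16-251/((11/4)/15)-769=-1530804749/715968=-2138.09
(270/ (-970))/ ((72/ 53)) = -159/ 776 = -0.20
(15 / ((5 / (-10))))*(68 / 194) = -10.52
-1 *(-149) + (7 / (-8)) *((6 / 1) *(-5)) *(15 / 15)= 701 / 4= 175.25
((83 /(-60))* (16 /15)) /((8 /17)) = -1411 /450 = -3.14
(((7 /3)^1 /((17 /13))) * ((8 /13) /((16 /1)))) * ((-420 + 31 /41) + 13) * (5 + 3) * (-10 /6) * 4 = 3109120 /2091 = 1486.91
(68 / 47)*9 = 612 / 47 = 13.02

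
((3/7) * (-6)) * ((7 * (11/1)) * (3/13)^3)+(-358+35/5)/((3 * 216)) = -156865/52728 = -2.97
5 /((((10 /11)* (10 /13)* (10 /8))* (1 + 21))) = 13 /50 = 0.26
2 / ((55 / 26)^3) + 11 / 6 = 2041037 / 998250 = 2.04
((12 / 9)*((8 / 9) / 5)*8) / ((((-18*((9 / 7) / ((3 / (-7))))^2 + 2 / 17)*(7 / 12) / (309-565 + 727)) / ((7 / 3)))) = -42704 / 1935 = -22.07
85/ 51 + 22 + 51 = 224/ 3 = 74.67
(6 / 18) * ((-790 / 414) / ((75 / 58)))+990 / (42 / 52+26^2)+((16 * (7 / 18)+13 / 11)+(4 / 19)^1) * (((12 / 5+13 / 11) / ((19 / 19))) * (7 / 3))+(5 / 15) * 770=24214186271237 / 75368602089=321.28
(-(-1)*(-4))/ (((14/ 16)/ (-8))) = 256/ 7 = 36.57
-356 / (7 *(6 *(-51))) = 178 / 1071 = 0.17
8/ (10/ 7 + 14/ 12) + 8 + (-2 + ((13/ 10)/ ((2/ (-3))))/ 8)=154149/ 17440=8.84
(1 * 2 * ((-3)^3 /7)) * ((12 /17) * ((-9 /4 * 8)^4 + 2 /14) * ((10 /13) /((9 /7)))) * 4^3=-33861104640 /1547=-21888238.29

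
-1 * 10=-10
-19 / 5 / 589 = -1 / 155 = -0.01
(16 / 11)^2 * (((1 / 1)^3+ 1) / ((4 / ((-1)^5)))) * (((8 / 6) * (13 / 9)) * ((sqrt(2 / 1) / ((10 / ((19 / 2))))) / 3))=-31616 * sqrt(2) / 49005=-0.91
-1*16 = -16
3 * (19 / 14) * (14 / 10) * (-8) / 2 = -114 / 5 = -22.80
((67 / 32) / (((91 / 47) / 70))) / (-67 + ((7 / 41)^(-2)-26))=-771505 / 598208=-1.29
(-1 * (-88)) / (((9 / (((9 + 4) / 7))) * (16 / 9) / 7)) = 143 / 2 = 71.50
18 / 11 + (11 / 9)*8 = 1130 / 99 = 11.41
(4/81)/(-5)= -4/405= -0.01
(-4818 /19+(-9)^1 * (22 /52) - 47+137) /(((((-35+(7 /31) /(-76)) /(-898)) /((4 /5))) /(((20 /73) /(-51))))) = 24553561408 /1330440111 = 18.46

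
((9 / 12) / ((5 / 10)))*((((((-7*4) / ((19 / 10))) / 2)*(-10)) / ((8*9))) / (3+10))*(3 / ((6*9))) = 175 / 26676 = 0.01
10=10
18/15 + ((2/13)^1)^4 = 171446/142805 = 1.20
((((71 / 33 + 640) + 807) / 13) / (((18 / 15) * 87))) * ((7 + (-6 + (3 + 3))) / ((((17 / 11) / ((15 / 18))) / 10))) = 20922125 / 519129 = 40.30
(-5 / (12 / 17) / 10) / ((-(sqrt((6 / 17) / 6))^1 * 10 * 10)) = 0.03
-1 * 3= -3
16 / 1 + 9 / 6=35 / 2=17.50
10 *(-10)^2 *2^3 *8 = 64000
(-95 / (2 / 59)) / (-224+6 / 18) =16815 / 1342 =12.53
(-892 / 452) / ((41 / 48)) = -10704 / 4633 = -2.31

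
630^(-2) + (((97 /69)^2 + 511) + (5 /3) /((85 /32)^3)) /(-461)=-529242979163027 /475537160769300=-1.11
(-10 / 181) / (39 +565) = -5 / 54662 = -0.00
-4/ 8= -1/ 2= -0.50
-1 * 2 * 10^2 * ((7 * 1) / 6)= -700 / 3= -233.33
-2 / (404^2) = -1 / 81608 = -0.00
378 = 378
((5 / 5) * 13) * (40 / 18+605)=71045 / 9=7893.89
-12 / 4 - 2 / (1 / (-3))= 3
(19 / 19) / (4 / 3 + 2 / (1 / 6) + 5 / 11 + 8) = 33 / 719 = 0.05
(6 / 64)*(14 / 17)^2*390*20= 143325 / 289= 495.93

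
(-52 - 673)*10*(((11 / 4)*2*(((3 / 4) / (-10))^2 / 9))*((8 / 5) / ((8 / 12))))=-59.81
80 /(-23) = -80 /23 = -3.48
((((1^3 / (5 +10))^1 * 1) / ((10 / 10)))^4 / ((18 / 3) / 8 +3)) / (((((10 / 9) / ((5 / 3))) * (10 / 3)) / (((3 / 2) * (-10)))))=-1 / 28125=-0.00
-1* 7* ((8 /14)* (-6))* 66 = 1584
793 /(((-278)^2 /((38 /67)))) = 15067 /2589014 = 0.01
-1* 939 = -939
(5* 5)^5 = 9765625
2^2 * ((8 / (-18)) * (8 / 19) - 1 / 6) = -242 / 171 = -1.42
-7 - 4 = -11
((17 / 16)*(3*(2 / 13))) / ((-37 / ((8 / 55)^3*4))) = -13056 / 80026375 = -0.00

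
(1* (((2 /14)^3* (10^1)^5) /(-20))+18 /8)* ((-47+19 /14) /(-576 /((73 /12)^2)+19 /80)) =-575926719030 /15688779869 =-36.71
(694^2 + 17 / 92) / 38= 44310529 / 3496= 12674.64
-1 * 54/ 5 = -54/ 5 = -10.80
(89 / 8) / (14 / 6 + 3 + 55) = 267 / 1448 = 0.18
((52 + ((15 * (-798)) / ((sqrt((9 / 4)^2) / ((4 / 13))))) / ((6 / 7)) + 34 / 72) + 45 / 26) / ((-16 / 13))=868393 / 576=1507.63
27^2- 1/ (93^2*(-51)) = 729.00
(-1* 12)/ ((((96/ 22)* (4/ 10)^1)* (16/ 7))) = -385/ 128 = -3.01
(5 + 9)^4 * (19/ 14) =52136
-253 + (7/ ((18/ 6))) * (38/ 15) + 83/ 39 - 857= -644647/ 585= -1101.96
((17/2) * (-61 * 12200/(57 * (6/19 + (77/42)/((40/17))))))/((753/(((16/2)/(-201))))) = 4048448000/755705529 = 5.36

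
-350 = -350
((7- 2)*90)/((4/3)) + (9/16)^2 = 86481/256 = 337.82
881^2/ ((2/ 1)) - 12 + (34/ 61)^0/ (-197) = 152898987/ 394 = 388068.49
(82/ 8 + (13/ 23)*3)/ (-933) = -0.01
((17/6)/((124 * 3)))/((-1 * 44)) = -0.00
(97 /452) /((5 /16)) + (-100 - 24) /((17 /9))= -623944 /9605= -64.96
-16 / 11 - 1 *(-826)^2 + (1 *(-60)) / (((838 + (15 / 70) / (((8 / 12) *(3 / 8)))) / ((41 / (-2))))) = -22034785317 / 32296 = -682275.99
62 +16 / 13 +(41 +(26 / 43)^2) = 2514183 / 24037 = 104.60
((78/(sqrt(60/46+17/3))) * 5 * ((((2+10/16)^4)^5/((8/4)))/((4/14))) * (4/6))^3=828236298582774474692021297871785683493264777490424372049539434837258422517839192608875 * sqrt(33189)/2097986395445401847092577080168773272374053858269351378944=71919833952776321249386240000000.00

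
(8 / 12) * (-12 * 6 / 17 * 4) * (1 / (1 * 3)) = -64 / 17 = -3.76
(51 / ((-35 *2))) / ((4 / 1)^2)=-51 / 1120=-0.05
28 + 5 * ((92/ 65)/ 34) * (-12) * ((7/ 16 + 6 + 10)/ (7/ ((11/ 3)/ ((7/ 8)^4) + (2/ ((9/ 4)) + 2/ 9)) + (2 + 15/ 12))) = 5385885238/ 295517443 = 18.23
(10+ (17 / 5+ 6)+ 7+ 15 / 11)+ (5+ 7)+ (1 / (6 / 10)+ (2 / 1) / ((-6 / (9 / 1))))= 6341 / 165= 38.43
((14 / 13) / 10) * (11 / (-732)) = -77 / 47580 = -0.00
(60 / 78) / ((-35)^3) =-2 / 111475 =-0.00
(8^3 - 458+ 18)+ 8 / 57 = 4112 / 57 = 72.14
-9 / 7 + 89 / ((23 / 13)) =49.02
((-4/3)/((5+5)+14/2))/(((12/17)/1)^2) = -17/108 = -0.16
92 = 92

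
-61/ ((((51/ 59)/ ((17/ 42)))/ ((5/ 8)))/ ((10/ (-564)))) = 89975/ 284256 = 0.32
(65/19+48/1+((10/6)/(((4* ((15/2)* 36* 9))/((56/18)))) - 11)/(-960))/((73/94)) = 115715208887/1747220544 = 66.23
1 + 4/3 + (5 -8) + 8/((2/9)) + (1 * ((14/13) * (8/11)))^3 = 314180726/8772621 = 35.81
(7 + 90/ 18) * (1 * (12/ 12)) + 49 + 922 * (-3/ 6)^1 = -400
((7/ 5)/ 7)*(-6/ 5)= -6/ 25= -0.24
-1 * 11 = -11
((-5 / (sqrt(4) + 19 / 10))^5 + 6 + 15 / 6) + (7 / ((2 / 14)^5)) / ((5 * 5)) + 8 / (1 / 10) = 21613190656877 / 4511209950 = 4791.00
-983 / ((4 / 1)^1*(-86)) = 983 / 344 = 2.86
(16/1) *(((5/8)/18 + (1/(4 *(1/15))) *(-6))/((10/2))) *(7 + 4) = -7117/9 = -790.78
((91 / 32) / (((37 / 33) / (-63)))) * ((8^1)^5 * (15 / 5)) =-581188608 / 37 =-15707800.22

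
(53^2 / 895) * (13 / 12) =36517 / 10740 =3.40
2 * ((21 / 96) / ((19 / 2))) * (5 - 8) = -21 / 152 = -0.14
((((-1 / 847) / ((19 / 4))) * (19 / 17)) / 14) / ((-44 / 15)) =15 / 2217446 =0.00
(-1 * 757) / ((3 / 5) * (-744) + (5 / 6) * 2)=11355 / 6671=1.70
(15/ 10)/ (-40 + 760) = 1/ 480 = 0.00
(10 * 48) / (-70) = -48 / 7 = -6.86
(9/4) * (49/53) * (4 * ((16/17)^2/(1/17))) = 112896/901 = 125.30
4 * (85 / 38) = 170 / 19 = 8.95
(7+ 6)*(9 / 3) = 39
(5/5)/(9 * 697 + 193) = 1/6466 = 0.00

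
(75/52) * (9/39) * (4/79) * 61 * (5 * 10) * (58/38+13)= 746.66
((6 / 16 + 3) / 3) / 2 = 9 / 16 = 0.56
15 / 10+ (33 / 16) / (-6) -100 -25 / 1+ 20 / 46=-90829 / 736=-123.41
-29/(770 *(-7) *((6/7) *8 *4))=29/147840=0.00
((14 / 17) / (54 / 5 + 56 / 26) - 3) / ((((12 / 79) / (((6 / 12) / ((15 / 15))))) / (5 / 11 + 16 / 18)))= -27601889 / 2125629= -12.99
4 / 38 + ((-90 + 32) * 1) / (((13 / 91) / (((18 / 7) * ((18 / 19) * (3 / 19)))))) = -156.06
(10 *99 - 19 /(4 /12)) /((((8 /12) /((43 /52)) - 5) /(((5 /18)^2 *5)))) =-1671625 /19476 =-85.83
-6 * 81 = -486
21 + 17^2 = 310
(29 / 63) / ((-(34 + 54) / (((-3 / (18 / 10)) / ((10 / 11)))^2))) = -319 / 18144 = -0.02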